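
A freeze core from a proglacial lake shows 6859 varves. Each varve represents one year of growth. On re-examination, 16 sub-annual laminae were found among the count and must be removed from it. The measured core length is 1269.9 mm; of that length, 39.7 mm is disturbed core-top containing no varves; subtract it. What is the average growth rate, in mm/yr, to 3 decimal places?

0.180 mm/yr

Correcting the raw count gives 6859 − 16 = 6843 true varves.
Net length = 1269.9 − 39.7 = 1230.2 mm.
Extension rate ≈ 1230.2 / 6843 = 0.180 mm/yr.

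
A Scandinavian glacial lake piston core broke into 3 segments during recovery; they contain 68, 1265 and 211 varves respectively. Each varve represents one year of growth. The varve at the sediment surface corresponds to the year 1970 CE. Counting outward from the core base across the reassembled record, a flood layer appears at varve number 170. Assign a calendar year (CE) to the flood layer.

Total varves = 68 + 1265 + 211 = 1544.
The flood layer sits at varve 170 from the core base, so 1544 − 170 = 1374 varves formed after it.
1970 − 1374 = 596 CE.

596 CE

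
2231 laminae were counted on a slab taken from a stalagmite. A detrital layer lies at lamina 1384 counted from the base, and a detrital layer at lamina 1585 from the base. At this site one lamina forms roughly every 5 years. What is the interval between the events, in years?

1585 − 1384 = 201 laminae lie between the two events.
201 laminae at 5 years each span 201 × 5 = 1005 years.

1005 years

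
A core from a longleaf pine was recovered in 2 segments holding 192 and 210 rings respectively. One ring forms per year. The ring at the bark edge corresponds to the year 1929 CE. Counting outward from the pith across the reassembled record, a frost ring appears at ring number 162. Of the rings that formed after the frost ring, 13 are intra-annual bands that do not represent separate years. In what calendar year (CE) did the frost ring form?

Total rings = 192 + 210 = 402.
Between ring 162 and the bark edge there are 402 − 162 = 240 rings.
Excluding 13 false rings: 240 − 13 = 227.
Counting back 227 years from 1929 CE places the frost ring in 1929 − 227 = 1702 CE.

1702 CE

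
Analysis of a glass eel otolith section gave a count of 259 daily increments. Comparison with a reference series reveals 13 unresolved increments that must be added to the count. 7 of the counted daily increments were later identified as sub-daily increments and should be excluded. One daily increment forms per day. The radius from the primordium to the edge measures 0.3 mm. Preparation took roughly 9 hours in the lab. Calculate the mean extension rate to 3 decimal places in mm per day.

True daily increment count = 259 − 7 + 13 = 265.
0.3 mm over 265 days gives 0.3 / 265 ≈ 0.001 mm per day.

0.001 mm per day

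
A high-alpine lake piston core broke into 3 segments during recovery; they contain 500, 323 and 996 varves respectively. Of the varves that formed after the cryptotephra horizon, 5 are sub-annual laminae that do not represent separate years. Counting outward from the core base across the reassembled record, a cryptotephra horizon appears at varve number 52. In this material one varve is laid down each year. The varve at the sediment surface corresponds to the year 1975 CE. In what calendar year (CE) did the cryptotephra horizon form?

213 CE

Total varves = 500 + 323 + 996 = 1819.
Between varve 52 and the sediment surface there are 1819 − 52 = 1767 varves.
1767 − 5 false = 1762 true varves after the cryptotephra horizon.
Counting back 1762 years from 1975 CE places the cryptotephra horizon in 1975 − 1762 = 213 CE.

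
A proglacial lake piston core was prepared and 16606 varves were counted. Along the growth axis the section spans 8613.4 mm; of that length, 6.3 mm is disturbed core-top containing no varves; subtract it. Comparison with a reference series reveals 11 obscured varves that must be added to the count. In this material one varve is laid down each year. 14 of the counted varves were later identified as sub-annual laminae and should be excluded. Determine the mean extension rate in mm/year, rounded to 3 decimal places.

True varve count = 16606 − 14 + 11 = 16603.
Removing the 6.3 mm offcut leaves 8613.4 − 6.3 = 8607.1 mm.
Extension rate ≈ 8607.1 / 16603 = 0.518 mm/year.

0.518 mm/year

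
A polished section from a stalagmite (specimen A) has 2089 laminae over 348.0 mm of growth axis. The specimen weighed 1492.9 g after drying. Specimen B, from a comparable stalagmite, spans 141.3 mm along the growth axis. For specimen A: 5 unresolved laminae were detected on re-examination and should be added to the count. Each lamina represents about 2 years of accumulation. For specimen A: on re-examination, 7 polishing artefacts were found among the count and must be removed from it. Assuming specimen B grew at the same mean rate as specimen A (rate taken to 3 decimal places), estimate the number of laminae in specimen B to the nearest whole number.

Specimen A: correcting the raw count gives 2089 − 7 + 5 = 2087 true laminae.
Specimen A: multiplying by 2 years per lamina: 2087 × 2 = 4174 years.
A: 348.0 mm over 4174 years gives 348.0 / 4174 ≈ 0.083 mm per year.
Specimen B: 141.3 mm / 0.083 mm per year = 1702.41 years; at 2 years per lamina that is 1702.41 / 2 ≈ 851 laminae.

851 laminae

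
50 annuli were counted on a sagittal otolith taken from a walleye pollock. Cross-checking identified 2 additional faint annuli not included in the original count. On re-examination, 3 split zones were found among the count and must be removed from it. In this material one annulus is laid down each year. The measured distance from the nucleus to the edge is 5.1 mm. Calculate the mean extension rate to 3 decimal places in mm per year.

True annulus count = 50 − 3 + 2 = 49.
Extension rate ≈ 5.1 / 49 = 0.104 mm per year.

0.104 mm per year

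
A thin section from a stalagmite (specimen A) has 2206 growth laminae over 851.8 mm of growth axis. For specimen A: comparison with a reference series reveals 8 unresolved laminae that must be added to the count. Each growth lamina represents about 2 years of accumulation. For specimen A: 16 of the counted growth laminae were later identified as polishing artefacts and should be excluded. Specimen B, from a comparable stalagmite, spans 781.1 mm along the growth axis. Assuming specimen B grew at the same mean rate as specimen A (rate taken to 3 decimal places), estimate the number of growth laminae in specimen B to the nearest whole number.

Specimen A: after corrections the count is 2206 − 16 + 8 = 2198 growth laminae.
Specimen A: at 2 years per growth lamina, 2198 × 2 = 4396 years.
A: 851.8 mm over 4396 years gives 851.8 / 4396 ≈ 0.194 mm per year.
B spans 781.1 / 0.194 = 4026.29 years; at 2 years per growth lamina that is 4026.29 / 2 ≈ 2013 growth laminae.

2013 growth laminae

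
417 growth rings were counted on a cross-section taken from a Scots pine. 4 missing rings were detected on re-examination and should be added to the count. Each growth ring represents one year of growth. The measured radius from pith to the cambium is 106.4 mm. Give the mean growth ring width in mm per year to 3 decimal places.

Adjusted count: 417 + 4 = 421 growth rings.
Mean rate = 106.4 mm / 421 years ≈ 0.253 mm per year.

0.253 mm per year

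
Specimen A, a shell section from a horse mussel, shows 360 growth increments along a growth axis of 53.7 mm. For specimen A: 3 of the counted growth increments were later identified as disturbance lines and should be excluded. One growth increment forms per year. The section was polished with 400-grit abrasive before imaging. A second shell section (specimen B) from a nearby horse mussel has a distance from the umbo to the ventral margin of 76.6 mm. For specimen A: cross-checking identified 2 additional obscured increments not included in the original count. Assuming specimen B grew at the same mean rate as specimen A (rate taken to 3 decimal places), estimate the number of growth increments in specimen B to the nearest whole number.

511 growth increments

Specimen A: true growth increment count = 360 − 3 + 2 = 359.
A: 53.7 mm over 359 years gives 53.7 / 359 ≈ 0.150 mm per year.
For B, 76.6 / 0.150 = 510.67 years ≈ 511 growth increments.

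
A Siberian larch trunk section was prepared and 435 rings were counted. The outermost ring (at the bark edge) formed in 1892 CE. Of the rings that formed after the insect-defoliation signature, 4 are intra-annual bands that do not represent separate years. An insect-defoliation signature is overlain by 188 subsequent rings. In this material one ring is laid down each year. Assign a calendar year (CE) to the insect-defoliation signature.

188 rings post-date the insect-defoliation signature.
Excluding 4 false rings: 188 − 4 = 184.
The ring at the bark edge is 1892 CE, so the insect-defoliation signature dates to 1892 − 184 = 1708 CE.

1708 CE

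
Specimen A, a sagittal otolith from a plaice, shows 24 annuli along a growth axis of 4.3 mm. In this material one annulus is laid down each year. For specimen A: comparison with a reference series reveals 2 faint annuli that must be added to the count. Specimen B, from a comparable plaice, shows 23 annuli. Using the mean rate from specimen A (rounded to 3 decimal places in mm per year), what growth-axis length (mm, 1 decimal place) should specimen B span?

Specimen A: true annulus count = 24 + 2 = 26.
A: 4.3 mm over 26 years gives 4.3 / 26 ≈ 0.165 mm/year.
Length of B = 0.165 × 23 = 3.8 mm.

3.8 mm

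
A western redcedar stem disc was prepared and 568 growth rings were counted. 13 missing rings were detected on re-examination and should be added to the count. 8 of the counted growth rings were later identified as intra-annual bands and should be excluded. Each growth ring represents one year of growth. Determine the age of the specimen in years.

True growth ring count = 568 − 8 + 13 = 573.
At one growth ring per year, that is 573 years.

573 yr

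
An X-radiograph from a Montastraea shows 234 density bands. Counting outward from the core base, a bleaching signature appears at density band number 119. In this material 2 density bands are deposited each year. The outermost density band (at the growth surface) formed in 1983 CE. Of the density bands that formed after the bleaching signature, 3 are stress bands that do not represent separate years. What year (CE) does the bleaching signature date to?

1927 CE

Between density band 119 and the growth surface there are 234 − 119 = 115 density bands.
115 − 3 false = 112 true density bands after the bleaching signature.
With 2 density bands per year, 112 / 2 = 56 years.
Counting back 56 years from 1983 CE places the bleaching signature in 1983 − 56 = 1927 CE.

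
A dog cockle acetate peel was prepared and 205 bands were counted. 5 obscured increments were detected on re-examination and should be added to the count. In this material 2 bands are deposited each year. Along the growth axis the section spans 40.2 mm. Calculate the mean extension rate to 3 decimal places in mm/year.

0.383 mm/year

After corrections the count is 205 + 5 = 210 bands.
Dividing by 2 bands per year: 210 / 2 = 105 years.
Extension rate ≈ 40.2 / 105 = 0.383 mm/year.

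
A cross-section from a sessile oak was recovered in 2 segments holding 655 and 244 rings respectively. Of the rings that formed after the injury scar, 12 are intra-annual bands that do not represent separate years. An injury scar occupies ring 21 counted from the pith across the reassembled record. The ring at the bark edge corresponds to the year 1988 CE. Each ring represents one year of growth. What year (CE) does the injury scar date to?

Total rings = 655 + 244 = 899.
Between ring 21 and the bark edge there are 899 − 21 = 878 rings.
Excluding 12 false rings: 878 − 12 = 866.
1988 − 866 = 1122 CE.

1122 CE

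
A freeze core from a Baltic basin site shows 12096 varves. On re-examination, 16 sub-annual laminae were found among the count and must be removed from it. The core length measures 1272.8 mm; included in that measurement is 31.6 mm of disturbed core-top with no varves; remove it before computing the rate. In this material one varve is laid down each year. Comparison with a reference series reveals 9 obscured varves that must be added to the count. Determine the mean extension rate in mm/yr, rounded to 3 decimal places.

Adjusted count: 12096 − 16 + 9 = 12089 varves.
Net length = 1272.8 − 31.6 = 1241.2 mm.
1241.2 mm over 12089 years gives 1241.2 / 12089 ≈ 0.103 mm/yr.

0.103 mm/yr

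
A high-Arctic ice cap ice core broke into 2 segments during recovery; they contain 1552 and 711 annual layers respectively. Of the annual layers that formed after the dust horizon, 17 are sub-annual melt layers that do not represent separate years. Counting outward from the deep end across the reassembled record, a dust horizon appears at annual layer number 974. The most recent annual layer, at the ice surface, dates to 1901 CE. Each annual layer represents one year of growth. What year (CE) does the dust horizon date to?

629 CE

Total annual layers = 1552 + 711 = 2263.
Between annual layer 974 and the ice surface there are 2263 − 974 = 1289 annual layers.
Excluding 17 false annual layers: 1289 − 17 = 1272.
Counting back 1272 years from 1901 CE places the dust horizon in 1901 − 1272 = 629 CE.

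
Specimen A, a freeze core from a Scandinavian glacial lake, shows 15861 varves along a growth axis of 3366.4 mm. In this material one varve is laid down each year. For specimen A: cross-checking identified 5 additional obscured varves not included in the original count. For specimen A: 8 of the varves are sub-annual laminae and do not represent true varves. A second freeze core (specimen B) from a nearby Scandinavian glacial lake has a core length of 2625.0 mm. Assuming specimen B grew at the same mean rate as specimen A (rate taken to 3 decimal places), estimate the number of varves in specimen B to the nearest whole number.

12382 varves

Specimen A: true varve count = 15861 − 8 + 5 = 15858.
A: Extension rate ≈ 3366.4 / 15858 = 0.212 mm/year.
For B, 2625.0 / 0.212 = 12382.08 years ≈ 12382 varves.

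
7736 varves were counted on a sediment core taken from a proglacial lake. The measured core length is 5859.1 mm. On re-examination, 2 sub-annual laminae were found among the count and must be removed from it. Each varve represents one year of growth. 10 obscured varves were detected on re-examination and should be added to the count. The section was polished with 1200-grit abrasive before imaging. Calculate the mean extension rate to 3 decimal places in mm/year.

0.757 mm/year

Adjusted count: 7736 − 2 + 10 = 7744 varves.
Extension rate ≈ 5859.1 / 7744 = 0.757 mm/year.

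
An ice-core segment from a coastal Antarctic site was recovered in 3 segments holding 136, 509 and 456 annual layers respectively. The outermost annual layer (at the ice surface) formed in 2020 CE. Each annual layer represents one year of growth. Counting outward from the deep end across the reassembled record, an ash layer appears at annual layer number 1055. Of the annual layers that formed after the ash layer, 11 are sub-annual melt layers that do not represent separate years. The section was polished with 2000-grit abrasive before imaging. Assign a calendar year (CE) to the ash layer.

1985 CE

Total annual layers = 136 + 509 + 456 = 1101.
1101 − 1055 = 46 annual layers lie beyond the ash layer toward the ice surface.
Removing the 11 false annual layers leaves 46 − 11 = 35 true annual layers beyond the ash layer.
Counting back 35 years from 2020 CE places the ash layer in 2020 − 35 = 1985 CE.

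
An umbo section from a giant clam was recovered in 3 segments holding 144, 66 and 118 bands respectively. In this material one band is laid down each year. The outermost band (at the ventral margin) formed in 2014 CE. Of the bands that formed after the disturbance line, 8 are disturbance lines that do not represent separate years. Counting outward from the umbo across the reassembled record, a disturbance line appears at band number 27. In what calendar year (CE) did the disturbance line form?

Total bands = 144 + 66 + 118 = 328.
The disturbance line sits at band 27 from the umbo, so 328 − 27 = 301 bands formed after it.
Excluding 8 false bands: 301 − 8 = 293.
2014 − 293 = 1721 CE.

1721 CE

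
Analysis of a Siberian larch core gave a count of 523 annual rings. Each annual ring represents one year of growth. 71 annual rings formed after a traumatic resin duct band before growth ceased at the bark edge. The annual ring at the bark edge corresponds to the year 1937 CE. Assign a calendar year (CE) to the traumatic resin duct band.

1866 CE

There are 71 annual rings younger than the traumatic resin duct band.
The annual ring at the bark edge is 1937 CE, so the traumatic resin duct band dates to 1937 − 71 = 1866 CE.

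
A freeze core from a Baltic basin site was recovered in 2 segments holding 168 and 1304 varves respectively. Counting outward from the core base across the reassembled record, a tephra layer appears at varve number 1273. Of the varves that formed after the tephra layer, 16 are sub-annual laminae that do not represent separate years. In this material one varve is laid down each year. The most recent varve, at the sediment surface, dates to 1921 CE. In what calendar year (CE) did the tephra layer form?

Total varves = 168 + 1304 = 1472.
1472 − 1273 = 199 varves lie beyond the tephra layer toward the sediment surface.
Excluding 16 false varves: 199 − 16 = 183.
Counting back 183 years from 1921 CE places the tephra layer in 1921 − 183 = 1738 CE.

1738 CE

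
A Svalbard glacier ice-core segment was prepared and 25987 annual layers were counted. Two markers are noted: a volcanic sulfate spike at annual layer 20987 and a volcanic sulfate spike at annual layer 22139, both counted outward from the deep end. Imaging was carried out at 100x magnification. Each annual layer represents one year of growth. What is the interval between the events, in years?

1152 years

Separation: 22139 − 20987 = 1152 annual layers.
One annual layer per year makes the interval 1152 years.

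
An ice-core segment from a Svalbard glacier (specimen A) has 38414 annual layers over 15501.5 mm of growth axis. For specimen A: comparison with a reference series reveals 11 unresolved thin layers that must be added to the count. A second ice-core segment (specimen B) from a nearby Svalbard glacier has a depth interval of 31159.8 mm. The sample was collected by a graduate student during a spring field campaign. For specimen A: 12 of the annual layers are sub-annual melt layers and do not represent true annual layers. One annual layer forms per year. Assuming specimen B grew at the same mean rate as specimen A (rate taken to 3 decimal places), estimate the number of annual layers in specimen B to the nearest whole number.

77128 annual layers

Specimen A: correcting the raw count gives 38414 − 12 + 11 = 38413 true annual layers.
A: 15501.5 mm over 38413 years gives 15501.5 / 38413 ≈ 0.404 mm/year.
B spans 31159.8 / 0.404 = 77128.22 years ≈ 77128 annual layers.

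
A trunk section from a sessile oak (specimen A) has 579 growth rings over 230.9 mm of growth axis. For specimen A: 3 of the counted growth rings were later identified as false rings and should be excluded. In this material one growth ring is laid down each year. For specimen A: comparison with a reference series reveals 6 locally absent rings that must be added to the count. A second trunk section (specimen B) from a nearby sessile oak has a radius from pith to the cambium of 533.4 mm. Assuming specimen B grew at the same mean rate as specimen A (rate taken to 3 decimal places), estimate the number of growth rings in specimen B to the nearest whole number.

1344 growth rings

Specimen A: adjusted count: 579 − 3 + 6 = 582 growth rings.
A: 230.9 mm over 582 years gives 230.9 / 582 ≈ 0.397 mm/yr.
B spans 533.4 / 0.397 = 1343.58 years ≈ 1344 growth rings.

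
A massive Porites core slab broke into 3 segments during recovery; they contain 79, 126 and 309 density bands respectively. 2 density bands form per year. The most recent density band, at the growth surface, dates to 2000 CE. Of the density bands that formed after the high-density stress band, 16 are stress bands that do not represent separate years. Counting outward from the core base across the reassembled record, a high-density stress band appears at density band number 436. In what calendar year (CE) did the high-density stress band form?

1969 CE

Total density bands = 79 + 126 + 309 = 514.
The high-density stress band sits at density band 436 from the core base, so 514 − 436 = 78 density bands formed after it.
Excluding 16 false density bands: 78 − 16 = 62.
With 2 density bands per year, 62 / 2 = 31 years.
The density band at the growth surface is 2000 CE, so the high-density stress band dates to 2000 − 31 = 1969 CE.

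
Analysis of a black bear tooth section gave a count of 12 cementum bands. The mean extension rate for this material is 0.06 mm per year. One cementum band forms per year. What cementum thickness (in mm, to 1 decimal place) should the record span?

0.7 mm

The record spans 12 years at 0.06 mm per year.
Predicted length = 0.06 mm/year × 12 years = 0.7 mm.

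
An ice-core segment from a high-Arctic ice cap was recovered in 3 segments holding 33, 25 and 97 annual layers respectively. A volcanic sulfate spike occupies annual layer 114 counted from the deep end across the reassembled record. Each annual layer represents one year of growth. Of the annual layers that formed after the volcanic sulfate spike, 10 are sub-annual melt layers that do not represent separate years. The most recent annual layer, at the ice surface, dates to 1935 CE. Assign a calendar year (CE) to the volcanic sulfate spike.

1904 CE

Total annual layers = 33 + 25 + 97 = 155.
155 − 114 = 41 annual layers lie beyond the volcanic sulfate spike toward the ice surface.
41 − 10 false = 31 true annual layers after the volcanic sulfate spike.
Counting back 31 years from 1935 CE places the volcanic sulfate spike in 1935 − 31 = 1904 CE.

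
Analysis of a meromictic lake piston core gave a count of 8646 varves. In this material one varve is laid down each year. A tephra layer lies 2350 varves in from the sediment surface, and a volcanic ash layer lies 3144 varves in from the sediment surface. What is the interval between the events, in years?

794 yr

Separation: 3144 − 2350 = 794 varves.
At one varve per year, 794 years elapsed between them.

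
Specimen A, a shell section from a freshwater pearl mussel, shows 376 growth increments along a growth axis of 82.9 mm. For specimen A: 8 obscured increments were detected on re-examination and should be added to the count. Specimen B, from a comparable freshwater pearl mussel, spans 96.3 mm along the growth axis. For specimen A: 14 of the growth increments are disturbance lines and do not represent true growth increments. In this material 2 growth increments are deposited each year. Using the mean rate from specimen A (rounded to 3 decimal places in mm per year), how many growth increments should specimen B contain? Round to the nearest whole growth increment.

Specimen A: correcting the raw count gives 376 − 14 + 8 = 370 true growth increments.
Specimen A: 370 growth increments at 2 per year is 370 / 2 = 185 years.
A: Extension rate ≈ 82.9 / 185 = 0.448 mm/year.
B spans 96.3 / 0.448 = 214.96 years; at 2 growth increments per year that is 214.96 × 2 ≈ 430 growth increments.

430 growth increments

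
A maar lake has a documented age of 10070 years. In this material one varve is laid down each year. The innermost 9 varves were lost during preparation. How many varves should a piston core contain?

10061 varves

At one varve per year, 10070 years correspond to 10070 varves.
10070 − 9 missed = 10061 varves expected in the prepared section.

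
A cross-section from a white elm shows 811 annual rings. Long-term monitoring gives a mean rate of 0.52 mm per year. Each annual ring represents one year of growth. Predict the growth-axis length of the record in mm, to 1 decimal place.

421.7 mm

The record spans 811 years at 0.52 mm per year.
Length ≈ 0.52 × 811 = 421.7 mm.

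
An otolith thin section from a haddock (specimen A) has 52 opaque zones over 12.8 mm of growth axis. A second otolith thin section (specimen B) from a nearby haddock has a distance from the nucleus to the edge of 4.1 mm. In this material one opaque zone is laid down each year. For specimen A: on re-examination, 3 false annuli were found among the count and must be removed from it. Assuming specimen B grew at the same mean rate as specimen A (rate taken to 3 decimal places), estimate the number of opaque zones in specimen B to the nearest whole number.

Specimen A: correcting the raw count gives 52 − 3 = 49 true opaque zones.
A: 12.8 mm over 49 years gives 12.8 / 49 ≈ 0.261 mm/yr.
B spans 4.1 / 0.261 = 15.71 years ≈ 16 opaque zones.

16 opaque zones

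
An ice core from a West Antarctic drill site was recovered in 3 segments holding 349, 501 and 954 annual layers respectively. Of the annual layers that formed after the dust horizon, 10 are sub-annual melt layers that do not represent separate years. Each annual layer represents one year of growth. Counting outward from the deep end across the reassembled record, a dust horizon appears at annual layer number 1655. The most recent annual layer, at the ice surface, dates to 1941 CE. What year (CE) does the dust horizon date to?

1802 CE

Total annual layers = 349 + 501 + 954 = 1804.
The dust horizon sits at annual layer 1655 from the deep end, so 1804 − 1655 = 149 annual layers formed after it.
149 − 10 false = 139 true annual layers after the dust horizon.
The annual layer at the ice surface is 1941 CE, so the dust horizon dates to 1941 − 139 = 1802 CE.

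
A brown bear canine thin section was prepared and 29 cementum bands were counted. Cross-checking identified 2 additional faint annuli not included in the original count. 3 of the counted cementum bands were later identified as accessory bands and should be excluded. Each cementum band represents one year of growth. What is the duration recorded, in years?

Adjusted count: 29 − 3 + 2 = 28 cementum bands.
At one cementum band per year, that is 28 years.

28 years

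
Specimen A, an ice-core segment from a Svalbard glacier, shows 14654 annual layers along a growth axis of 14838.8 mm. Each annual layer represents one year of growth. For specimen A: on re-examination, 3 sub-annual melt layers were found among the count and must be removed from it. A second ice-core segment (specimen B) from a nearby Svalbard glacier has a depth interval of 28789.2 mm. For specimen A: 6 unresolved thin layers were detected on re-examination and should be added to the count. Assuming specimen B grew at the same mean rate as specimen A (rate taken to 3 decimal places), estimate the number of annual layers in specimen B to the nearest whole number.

Specimen A: correcting the raw count gives 14654 − 3 + 6 = 14657 true annual layers.
A: 14838.8 mm over 14657 years gives 14838.8 / 14657 ≈ 1.012 mm/yr.
B spans 28789.2 / 1.012 = 28447.83 years ≈ 28448 annual layers.

28448 annual layers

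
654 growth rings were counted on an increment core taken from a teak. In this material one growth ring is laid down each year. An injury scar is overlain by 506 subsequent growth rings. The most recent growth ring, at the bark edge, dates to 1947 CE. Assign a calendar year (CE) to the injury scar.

1441 CE

506 growth rings post-date the injury scar.
1947 − 506 = 1441 CE.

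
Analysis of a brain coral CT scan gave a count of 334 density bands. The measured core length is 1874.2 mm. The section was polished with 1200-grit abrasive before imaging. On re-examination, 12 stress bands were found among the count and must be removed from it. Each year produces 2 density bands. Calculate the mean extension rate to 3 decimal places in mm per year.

True density band count = 334 − 12 = 322.
Dividing by 2 density bands per year: 322 / 2 = 161 years.
1874.2 mm over 161 years gives 1874.2 / 161 ≈ 11.641 mm per year.

11.641 mm per year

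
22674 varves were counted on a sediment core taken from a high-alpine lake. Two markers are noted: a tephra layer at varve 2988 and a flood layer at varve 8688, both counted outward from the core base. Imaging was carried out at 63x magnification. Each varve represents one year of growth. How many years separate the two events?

The two markers are separated by 8688 − 2988 = 5700 varves.
At one varve per year, 5700 years elapsed between them.

5700 yr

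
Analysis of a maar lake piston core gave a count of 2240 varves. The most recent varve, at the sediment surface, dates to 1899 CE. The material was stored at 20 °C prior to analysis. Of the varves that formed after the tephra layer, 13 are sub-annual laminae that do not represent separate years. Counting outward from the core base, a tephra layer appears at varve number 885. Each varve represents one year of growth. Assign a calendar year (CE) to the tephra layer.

557 CE

The tephra layer sits at varve 885 from the core base, so 2240 − 885 = 1355 varves formed after it.
Excluding 13 false varves: 1355 − 13 = 1342.
The varve at the sediment surface is 1899 CE, so the tephra layer dates to 1899 − 1342 = 557 CE.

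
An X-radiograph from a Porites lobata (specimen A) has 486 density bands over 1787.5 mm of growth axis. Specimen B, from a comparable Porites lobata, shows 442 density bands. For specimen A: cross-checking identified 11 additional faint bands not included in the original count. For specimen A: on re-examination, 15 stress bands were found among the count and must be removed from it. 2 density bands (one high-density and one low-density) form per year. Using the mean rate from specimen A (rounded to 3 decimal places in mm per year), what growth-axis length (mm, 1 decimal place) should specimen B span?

1639.2 mm

Specimen A: correcting the raw count gives 486 − 15 + 11 = 482 true density bands.
Specimen A: dividing by 2 density bands per year: 482 / 2 = 241 years.
A: Extension rate ≈ 1787.5 / 241 = 7.417 mm/yr.
Specimen B: with 2 density bands per year, 442 / 2 = 221 years. For B, 7.417 mm/year × 221 years = 1639.2 mm.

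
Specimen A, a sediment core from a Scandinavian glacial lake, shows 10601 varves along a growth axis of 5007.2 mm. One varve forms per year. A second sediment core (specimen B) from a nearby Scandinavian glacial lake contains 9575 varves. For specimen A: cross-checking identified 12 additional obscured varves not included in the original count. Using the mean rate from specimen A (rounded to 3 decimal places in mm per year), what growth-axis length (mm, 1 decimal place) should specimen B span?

4519.4 mm

Specimen A: true varve count = 10601 + 12 = 10613.
A: Extension rate ≈ 5007.2 / 10613 = 0.472 mm/year.
B's length ≈ 0.472 × 9575 = 4519.4 mm.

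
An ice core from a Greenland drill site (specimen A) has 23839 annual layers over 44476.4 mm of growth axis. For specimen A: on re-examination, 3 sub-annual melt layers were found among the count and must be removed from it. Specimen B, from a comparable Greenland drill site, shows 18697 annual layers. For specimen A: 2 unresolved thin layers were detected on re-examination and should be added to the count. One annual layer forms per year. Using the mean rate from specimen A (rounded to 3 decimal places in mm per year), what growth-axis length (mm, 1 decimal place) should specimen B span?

Specimen A: true annual layer count = 23839 − 3 + 2 = 23838.
A: 44476.4 mm over 23838 years gives 44476.4 / 23838 ≈ 1.866 mm/yr.
For B, 1.866 mm/year × 18697 years = 34888.6 mm.

34888.6 mm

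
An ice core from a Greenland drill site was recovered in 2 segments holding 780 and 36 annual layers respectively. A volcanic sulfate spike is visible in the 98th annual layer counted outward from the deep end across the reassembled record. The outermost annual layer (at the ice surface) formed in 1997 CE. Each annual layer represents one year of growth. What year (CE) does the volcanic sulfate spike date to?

Total annual layers = 780 + 36 = 816.
Between annual layer 98 and the ice surface there are 816 − 98 = 718 annual layers.
Counting back 718 years from 1997 CE places the volcanic sulfate spike in 1997 − 718 = 1279 CE.

1279 CE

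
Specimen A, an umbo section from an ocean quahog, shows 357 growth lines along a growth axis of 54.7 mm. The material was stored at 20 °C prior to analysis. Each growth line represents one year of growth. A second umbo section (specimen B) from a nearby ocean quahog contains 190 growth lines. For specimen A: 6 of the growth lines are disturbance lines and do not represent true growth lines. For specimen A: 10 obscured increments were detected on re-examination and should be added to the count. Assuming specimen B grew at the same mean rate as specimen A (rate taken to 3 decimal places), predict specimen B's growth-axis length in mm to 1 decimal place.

Specimen A: adjusted count: 357 − 6 + 10 = 361 growth lines.
A: Mean rate = 54.7 mm / 361 years ≈ 0.152 mm/year.
B's length ≈ 0.152 × 190 = 28.9 mm.

28.9 mm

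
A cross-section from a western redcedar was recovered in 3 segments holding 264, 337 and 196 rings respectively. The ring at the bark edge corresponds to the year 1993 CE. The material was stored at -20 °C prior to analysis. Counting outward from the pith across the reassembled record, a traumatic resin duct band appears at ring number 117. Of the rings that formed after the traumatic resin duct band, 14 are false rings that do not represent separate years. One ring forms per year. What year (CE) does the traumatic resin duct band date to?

Total rings = 264 + 337 + 196 = 797.
The traumatic resin duct band sits at ring 117 from the pith, so 797 − 117 = 680 rings formed after it.
Removing the 14 false rings leaves 680 − 14 = 666 true rings beyond the traumatic resin duct band.
Counting back 666 years from 1993 CE places the traumatic resin duct band in 1993 − 666 = 1327 CE.

1327 CE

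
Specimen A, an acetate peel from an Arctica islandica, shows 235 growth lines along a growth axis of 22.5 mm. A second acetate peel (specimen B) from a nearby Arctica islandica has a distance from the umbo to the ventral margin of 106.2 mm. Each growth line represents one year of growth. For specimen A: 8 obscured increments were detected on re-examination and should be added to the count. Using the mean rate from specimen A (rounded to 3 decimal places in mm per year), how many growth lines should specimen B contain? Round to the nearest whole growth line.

Specimen A: true growth line count = 235 + 8 = 243.
A: Extension rate ≈ 22.5 / 243 = 0.093 mm per year.
B spans 106.2 / 0.093 = 1141.94 years ≈ 1142 growth lines.

1142 growth lines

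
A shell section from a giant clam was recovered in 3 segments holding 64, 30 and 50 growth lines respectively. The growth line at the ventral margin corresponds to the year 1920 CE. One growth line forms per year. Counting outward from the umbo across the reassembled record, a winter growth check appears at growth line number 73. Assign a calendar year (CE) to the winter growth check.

Total growth lines = 64 + 30 + 50 = 144.
Between growth line 73 and the ventral margin there are 144 − 73 = 71 growth lines.
Counting back 71 years from 1920 CE places the winter growth check in 1920 − 71 = 1849 CE.

1849 CE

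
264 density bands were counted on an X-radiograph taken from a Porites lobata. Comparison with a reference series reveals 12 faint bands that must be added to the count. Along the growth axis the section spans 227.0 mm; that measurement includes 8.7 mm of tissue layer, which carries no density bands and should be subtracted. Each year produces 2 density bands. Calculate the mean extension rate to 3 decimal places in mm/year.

1.582 mm/year

After corrections the count is 264 + 12 = 276 density bands.
Dividing by 2 density bands per year: 276 / 2 = 138 years.
Net length = 227.0 − 8.7 = 218.3 mm.
218.3 mm over 138 years gives 218.3 / 138 ≈ 1.582 mm/year.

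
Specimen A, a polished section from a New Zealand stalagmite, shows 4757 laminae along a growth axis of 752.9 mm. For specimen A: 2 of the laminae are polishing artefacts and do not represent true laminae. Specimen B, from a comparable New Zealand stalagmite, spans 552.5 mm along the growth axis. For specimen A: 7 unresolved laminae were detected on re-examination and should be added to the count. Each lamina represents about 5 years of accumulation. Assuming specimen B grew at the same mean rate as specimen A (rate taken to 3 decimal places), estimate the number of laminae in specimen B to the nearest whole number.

Specimen A: true lamina count = 4757 − 2 + 7 = 4762.
Specimen A: multiplying by 5 years per lamina: 4762 × 5 = 23810 years.
A: 752.9 mm over 23810 years gives 752.9 / 23810 ≈ 0.032 mm per year.
Specimen B: 552.5 mm / 0.032 mm per year = 17265.62 years; at 5 years per lamina that is 17265.62 / 5 ≈ 3453 laminae.

3453 laminae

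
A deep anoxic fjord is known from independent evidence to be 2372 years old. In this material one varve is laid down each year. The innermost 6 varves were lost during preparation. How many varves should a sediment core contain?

At one varve per year, 2372 years correspond to 2372 varves.
2372 − 6 missed = 2366 varves expected in the prepared section.

2366 varves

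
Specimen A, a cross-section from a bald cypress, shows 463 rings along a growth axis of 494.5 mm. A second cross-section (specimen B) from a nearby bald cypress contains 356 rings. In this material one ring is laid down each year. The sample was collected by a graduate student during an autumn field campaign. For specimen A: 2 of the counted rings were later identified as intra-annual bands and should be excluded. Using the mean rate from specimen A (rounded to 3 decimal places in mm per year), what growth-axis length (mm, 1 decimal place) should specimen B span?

Specimen A: true ring count = 463 − 2 = 461.
A: 494.5 mm over 461 years gives 494.5 / 461 ≈ 1.073 mm/yr.
Length of B = 1.073 × 356 = 382.0 mm.

382.0 mm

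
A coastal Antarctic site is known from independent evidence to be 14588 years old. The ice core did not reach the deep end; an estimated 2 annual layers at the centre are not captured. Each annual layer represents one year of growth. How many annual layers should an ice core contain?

At one annual layer per year, 14588 years correspond to 14588 annual layers.
Subtracting the 2 annual layers not captured gives 14588 − 2 = 14586 annual layers in the record.

14586 annual layers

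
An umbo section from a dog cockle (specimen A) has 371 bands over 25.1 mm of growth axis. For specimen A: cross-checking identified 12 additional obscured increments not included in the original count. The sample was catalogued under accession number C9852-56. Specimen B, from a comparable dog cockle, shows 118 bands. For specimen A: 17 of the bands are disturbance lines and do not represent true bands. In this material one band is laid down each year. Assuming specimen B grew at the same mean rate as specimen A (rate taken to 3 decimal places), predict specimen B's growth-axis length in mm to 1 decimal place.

8.1 mm

Specimen A: after corrections the count is 371 − 17 + 12 = 366 bands.
A: Mean rate = 25.1 mm / 366 years ≈ 0.069 mm per year.
B's length ≈ 0.069 × 118 = 8.1 mm.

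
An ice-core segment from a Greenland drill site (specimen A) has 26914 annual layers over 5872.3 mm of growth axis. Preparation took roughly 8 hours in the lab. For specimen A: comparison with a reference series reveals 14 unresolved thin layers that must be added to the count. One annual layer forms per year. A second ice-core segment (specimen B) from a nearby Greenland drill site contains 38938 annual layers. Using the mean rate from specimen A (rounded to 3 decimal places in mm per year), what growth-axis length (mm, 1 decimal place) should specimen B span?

Specimen A: correcting the raw count gives 26914 + 14 = 26928 true annual layers.
A: Extension rate ≈ 5872.3 / 26928 = 0.218 mm/yr.
B's length ≈ 0.218 × 38938 = 8488.5 mm.

8488.5 mm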